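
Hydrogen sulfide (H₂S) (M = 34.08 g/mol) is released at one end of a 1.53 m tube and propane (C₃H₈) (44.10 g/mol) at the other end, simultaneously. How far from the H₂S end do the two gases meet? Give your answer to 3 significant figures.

0.814 m

In equal time, each gas travels a distance ∝ its rate ∝ 1/√M, so d_H₂S/d_C₃H₈ = √(M_C₃H₈/M_H₂S) = √(44.10/34.08) = 1.138.
With d_H₂S + d_C₃H₈ = 1.53 m, d_C₃H₈ = 1.53/(1 + 1.138) = 0.7158 m.
d_H₂S = 1.53 − 0.7158 = 0.814 m.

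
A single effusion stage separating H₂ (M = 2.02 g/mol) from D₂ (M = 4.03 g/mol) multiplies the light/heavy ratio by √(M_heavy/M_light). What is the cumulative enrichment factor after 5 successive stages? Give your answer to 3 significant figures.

Overall factor = α^5 with α = √(4.03/2.02), i.e. (4.03/2.02)^(5/2).
= 1.99505^(5/2) = 5.62.

5.62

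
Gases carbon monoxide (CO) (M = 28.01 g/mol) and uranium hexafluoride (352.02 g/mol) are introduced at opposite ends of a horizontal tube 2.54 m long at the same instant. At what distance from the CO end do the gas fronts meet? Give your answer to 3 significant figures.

Graham's law gives d_CO/d_UF₆ = rate_CO/rate_UF₆ = √(M_UF₆/M_CO) = √(352.02/28.01) = 3.545.
With d_CO + d_UF₆ = 2.54 m, d_UF₆ = 2.54/(1 + 3.545) = 0.5588 m.
d_CO = 2.54 − 0.5588 = 1.98 m.

1.98 m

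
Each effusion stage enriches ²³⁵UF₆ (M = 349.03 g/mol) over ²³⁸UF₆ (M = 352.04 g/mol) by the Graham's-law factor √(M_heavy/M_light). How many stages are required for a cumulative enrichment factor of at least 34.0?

Single-stage factor α = √(352.04/349.03), so ln α = ½ ln(1.00862) = 0.004293.
Need α^N ≥ 34.0 ⇒ N ≥ ln(34.0) / ln α = 3.526 / 0.004293 = 821.33.
Minimum whole number of stages: N = 822.

822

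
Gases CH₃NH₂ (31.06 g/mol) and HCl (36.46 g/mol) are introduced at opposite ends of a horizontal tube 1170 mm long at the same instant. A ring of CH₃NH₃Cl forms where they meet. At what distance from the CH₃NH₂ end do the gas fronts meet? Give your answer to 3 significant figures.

Distances travelled in equal time are proportional to diffusion rates, so d_CH₃NH₂/d_HCl = √(M_HCl/M_CH₃NH₂) = √(36.46/31.06) = 1.083.
With d_CH₃NH₂ + d_HCl = 1170 mm, d_HCl = 1170/(1 + 1.083) = 561.6 mm.
d_CH₃NH₂ = 1170 − 561.6 = 608 mm.

608 mm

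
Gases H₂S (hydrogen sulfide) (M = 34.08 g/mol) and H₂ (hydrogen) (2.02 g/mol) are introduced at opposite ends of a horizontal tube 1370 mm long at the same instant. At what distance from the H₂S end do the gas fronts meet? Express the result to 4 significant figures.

268.2 mm

The fronts meet when d_H₂S + d_H₂ = L with d_H₂S/d_H₂ = √(M_H₂/M_H₂S) (Graham's law). Here √(M_H₂/M_H₂S) = √(2.02/34.08) = 0.2435.
With d_H₂S + d_H₂ = 1370 mm, d_H₂ = 1370/(1 + 0.2435) = 1102 mm.
d_H₂S = 1370 − 1102 = 268.2 mm.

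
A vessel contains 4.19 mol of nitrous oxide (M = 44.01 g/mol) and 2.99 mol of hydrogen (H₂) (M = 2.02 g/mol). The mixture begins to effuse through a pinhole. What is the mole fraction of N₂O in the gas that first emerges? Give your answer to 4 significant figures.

The effusion rate of species i is ∝ p_i/√M_i ∝ n_i/√M_i.
Mole fraction of N₂O in the effusate = (n_N₂O/√M_N₂O) / (n_N₂O/√M_N₂O + n_H₂/√M_H₂)
= (4.19/√44.01) / (4.19/√44.01 + 2.99/√2.02) = 0.6316/(0.6316 + 2.104) = 0.2309.

0.2309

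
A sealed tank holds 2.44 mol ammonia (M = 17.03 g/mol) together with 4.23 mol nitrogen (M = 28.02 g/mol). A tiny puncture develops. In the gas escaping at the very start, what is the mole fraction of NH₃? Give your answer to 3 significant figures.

The effusion rate of species i is ∝ p_i/√M_i ∝ n_i/√M_i.
x_NH₃(eff) = (n_NH₃/√M_NH₃) / (n_NH₃/√M_NH₃ + n_N₂/√M_N₂)
= (2.44/√17.03) / (2.44/√17.03 + 4.23/√28.02) = 0.5913/(0.5913 + 0.7991) = 0.425.

0.425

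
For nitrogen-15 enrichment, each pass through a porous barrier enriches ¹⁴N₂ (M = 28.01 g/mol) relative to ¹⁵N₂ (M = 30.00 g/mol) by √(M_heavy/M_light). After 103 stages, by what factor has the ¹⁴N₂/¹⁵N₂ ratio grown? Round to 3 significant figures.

34.3

After 103 stages the ratio has grown by (√(30.00/28.01))^103 = (30.00/28.01)^(103/2).
= 1.07105^(103/2) = 34.3.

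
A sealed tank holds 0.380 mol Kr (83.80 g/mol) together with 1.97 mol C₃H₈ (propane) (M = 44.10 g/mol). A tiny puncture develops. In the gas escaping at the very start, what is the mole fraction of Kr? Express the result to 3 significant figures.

Effusion rate of each component ∝ n_i/√M_i (partial pressure × 1/√M).
So x_Kr in the escaping gas = (n_Kr/√M_Kr) / Σ(n_i/√M_i)
= (0.380/√83.80) / (0.380/√83.80 + 1.97/√44.10) = 0.04151/(0.04151 + 0.2967) = 0.123.

0.123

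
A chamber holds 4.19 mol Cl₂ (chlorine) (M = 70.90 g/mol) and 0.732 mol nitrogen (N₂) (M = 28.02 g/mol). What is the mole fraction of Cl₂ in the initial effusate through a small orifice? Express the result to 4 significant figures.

Rate_i ∝ x_i/√M_i (Graham's law weighted by mole fraction), so the effusate composition follows n_i/√M_i.
x_Cl₂(eff) = (n_Cl₂/√M_Cl₂) / (n_Cl₂/√M_Cl₂ + n_N₂/√M_N₂)
= (4.19/√70.90) / (4.19/√70.90 + 0.732/√28.02) = 0.4976/(0.4976 + 0.1383) = 0.7825.

0.7825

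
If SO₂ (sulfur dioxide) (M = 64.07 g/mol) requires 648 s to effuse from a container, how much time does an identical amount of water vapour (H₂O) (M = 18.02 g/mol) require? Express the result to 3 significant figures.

By Graham's law, t_H₂O/t_SO₂ = √(M_H₂O/M_SO₂) = √(18.02/64.07) = √0.2813 = 0.5303.
So the time for H₂O is 648 × 0.5303 = 344 s.

344 s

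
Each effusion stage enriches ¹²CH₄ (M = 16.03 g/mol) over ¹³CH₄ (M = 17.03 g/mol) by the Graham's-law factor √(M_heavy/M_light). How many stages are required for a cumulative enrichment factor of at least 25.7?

108

Single-stage factor α = √(17.03/16.03), so ln α = ½ ln(1.06238) = 0.03026.
Need α^N ≥ 25.7 ⇒ N ≥ ln(25.7) / ln α = 3.246 / 0.03026 = 107.30.
Rounding up, N = 108 stages.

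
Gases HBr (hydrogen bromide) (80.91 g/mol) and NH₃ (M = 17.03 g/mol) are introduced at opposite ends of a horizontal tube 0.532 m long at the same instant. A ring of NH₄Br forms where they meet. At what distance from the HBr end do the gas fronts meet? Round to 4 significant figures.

0.1673 m

In equal time, each gas travels a distance ∝ its rate ∝ 1/√M, so d_HBr/d_NH₃ = √(M_NH₃/M_HBr) = √(17.03/80.91) = 0.4588.
With d_HBr + d_NH₃ = 0.532 m, d_NH₃ = 0.532/(1 + 0.4588) = 0.3647 m.
d_HBr = 0.532 − 0.3647 = 0.1673 m.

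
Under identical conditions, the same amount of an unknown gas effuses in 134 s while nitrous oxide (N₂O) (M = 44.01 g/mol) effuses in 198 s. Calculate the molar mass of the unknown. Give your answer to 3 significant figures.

By Graham's law, t_X/t_N₂O = √(M_X/M_N₂O).
134/198 = 0.6768 = √(M_X/44.01)
M_X = 44.01 × 0.6768² = 44.01 × 0.4580 = 20.2 g/mol

20.2 g/mol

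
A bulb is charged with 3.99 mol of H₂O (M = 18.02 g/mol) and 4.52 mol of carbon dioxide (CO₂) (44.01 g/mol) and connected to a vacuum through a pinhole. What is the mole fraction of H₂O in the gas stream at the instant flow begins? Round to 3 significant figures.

0.580

Rate_i ∝ x_i/√M_i (Graham's law weighted by mole fraction), so the effusate composition follows n_i/√M_i.
Mole fraction of H₂O in the effusate = (n_H₂O/√M_H₂O) / (n_H₂O/√M_H₂O + n_CO₂/√M_CO₂)
= (3.99/√18.02) / (3.99/√18.02 + 4.52/√44.01) = 0.9399/(0.9399 + 0.6813) = 0.580.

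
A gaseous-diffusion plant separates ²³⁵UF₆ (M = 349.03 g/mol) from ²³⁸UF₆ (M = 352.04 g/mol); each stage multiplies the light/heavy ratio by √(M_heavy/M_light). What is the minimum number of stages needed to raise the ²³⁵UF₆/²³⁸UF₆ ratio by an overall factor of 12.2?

Single-stage factor α = √(352.04/349.03), so ln α = ½ ln(1.00862) = 0.004293.
Need α^N ≥ 12.2 ⇒ N ≥ ln(12.2) / ln α = 2.501 / 0.004293 = 582.61.
Rounding up, N = 583 stages.

583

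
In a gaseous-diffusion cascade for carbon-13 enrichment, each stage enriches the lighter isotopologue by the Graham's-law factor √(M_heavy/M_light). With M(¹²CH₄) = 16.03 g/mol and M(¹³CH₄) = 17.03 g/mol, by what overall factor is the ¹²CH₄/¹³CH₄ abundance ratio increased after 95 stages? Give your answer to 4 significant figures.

17.72

Overall factor = α^95 with α = √(17.03/16.03), i.e. (17.03/16.03)^(95/2).
= 1.06238^(95/2) = 17.72.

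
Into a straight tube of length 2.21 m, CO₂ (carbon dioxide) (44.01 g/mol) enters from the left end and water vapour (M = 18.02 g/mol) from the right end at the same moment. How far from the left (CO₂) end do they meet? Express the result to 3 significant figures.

The fronts meet when d_CO₂ + d_H₂O = L with d_CO₂/d_H₂O = √(M_H₂O/M_CO₂) (Graham's law). Here √(M_H₂O/M_CO₂) = √(18.02/44.01) = 0.6399.
With d_CO₂ + d_H₂O = 2.21 m, d_H₂O = 2.21/(1 + 0.6399) = 1.348 m.
d_CO₂ = 2.21 − 1.348 = 0.862 m.

0.862 m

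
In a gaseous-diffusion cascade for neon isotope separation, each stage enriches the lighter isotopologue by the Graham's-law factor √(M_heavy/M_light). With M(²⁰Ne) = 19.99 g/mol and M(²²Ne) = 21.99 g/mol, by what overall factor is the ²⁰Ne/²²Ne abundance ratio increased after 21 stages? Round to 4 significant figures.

2.722

Each stage multiplies the ratio by α = √(21.99/19.99), so after 21 stages the overall factor is α^21 = (21.99/19.99)^(21/2).
= 1.10005^(21/2) = 2.722.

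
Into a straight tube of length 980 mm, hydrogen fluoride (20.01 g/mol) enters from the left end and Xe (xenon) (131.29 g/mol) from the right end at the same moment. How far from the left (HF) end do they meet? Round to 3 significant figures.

Distances travelled in equal time are proportional to diffusion rates, so d_HF/d_Xe = √(M_Xe/M_HF) = √(131.29/20.01) = 2.561.
With d_HF + d_Xe = 980 mm, d_Xe = 980/(1 + 2.561) = 275.2 mm.
d_HF = 980 − 275.2 = 705 mm.

705 mm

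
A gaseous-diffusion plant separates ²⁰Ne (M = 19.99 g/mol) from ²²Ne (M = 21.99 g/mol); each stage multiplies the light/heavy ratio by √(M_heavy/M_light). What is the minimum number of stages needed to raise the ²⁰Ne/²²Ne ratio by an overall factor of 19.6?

63

Single-stage factor α = √(21.99/19.99), so ln α = ½ ln(1.10005) = 0.04768.
Need α^N ≥ 19.6 ⇒ N ≥ ln(19.6) / ln α = 2.976 / 0.04768 = 62.41.
Minimum whole number of stages: N = 63.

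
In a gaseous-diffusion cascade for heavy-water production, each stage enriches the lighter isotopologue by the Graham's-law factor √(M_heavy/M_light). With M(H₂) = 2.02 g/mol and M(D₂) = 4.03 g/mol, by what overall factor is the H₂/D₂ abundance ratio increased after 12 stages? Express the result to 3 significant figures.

Each stage multiplies the ratio by α = √(4.03/2.02), so after 12 stages the overall factor is α^12 = (4.03/2.02)^(12/2).
= 1.99505^6 = 63.1.

63.1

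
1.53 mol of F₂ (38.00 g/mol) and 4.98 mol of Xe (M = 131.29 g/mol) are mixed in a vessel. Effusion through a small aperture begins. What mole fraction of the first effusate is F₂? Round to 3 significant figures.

0.363

The effusion rate of species i is ∝ p_i/√M_i ∝ n_i/√M_i.
Mole fraction of F₂ in the effusate = (n_F₂/√M_F₂) / (n_F₂/√M_F₂ + n_Xe/√M_Xe)
= (1.53/√38.00) / (1.53/√38.00 + 4.98/√131.29) = 0.2482/(0.2482 + 0.4346) = 0.363.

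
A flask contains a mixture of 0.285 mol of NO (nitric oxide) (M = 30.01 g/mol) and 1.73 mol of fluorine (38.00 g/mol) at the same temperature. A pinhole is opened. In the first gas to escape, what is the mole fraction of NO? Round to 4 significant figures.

Rate_i ∝ x_i/√M_i (Graham's law weighted by mole fraction), so the effusate composition follows n_i/√M_i.
So x_NO in the escaping gas = (n_NO/√M_NO) / Σ(n_i/√M_i)
= (0.285/√30.01) / (0.285/√30.01 + 1.73/√38.00) = 0.05202/(0.05202 + 0.2806) = 0.1564.

0.1564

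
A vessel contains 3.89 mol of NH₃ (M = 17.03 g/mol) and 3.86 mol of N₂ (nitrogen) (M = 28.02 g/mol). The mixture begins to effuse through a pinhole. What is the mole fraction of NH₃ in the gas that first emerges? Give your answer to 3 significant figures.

0.564

Effusion rate of each component ∝ n_i/√M_i (partial pressure × 1/√M).
So x_NH₃ in the escaping gas = (n_NH₃/√M_NH₃) / Σ(n_i/√M_i)
= (3.89/√17.03) / (3.89/√17.03 + 3.86/√28.02) = 0.9426/(0.9426 + 0.7292) = 0.564.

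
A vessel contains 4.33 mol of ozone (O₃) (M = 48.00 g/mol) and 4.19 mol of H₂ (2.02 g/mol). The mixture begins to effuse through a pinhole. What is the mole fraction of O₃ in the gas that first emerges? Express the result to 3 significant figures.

Each component's effusion rate ∝ (its partial pressure)·(1/√M) ∝ n_i/√M_i.
Mole fraction of O₃ in the effusate = (n_O₃/√M_O₃) / (n_O₃/√M_O₃ + n_H₂/√M_H₂)
= (4.33/√48.00) / (4.33/√48.00 + 4.19/√2.02) = 0.6250/(0.6250 + 2.948) = 0.175.

0.175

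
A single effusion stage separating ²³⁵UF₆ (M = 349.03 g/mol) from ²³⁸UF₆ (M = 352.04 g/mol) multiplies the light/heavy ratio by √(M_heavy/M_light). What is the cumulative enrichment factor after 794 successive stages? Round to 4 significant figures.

The single-stage factor is √(M_heavy/M_light), so 794 stages give [√(352.04/349.03)]^794 = (352.04/349.03)^(794/2).
= 1.00862^397 = 30.24.

30.24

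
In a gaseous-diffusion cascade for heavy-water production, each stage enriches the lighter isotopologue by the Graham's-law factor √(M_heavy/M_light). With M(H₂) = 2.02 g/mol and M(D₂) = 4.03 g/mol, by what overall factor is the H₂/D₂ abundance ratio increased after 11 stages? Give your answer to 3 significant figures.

Overall factor = α^11 with α = √(4.03/2.02), i.e. (4.03/2.02)^(11/2).
= 1.99505^(11/2) = 44.6.

44.6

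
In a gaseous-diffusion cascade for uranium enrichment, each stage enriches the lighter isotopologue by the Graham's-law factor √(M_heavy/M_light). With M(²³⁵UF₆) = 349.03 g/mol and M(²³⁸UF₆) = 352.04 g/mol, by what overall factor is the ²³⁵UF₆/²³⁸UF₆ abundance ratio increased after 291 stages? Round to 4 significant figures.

3.488

Each stage multiplies the ratio by α = √(352.04/349.03), so after 291 stages the overall factor is α^291 = (352.04/349.03)^(291/2).
= 1.00862^(291/2) = 3.488.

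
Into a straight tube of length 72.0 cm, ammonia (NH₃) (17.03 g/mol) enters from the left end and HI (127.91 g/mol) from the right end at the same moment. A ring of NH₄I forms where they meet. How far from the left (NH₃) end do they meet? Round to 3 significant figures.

In equal time, each gas travels a distance ∝ its rate ∝ 1/√M, so d_NH₃/d_HI = √(M_HI/M_NH₃) = √(127.91/17.03) = 2.741.
With d_NH₃ + d_HI = 72.0 cm, d_HI = 72.0/(1 + 2.741) = 19.25 cm.
d_NH₃ = 72.0 − 19.25 = 52.8 cm.

52.8 cm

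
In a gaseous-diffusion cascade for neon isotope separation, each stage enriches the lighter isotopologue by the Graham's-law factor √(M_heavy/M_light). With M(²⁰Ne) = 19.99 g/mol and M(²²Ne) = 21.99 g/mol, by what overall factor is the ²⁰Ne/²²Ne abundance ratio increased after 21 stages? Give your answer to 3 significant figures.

2.72

After 21 stages the ratio has grown by (√(21.99/19.99))^21 = (21.99/19.99)^(21/2).
= 1.10005^(21/2) = 2.72.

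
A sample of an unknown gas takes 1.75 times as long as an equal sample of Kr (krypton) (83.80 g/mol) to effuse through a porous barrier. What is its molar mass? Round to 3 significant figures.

Using Graham's law: t_X/t_Kr = √(M_X/M_Kr).
1.75 = √(M_X/83.80)
M_X = 83.80 × 1.75² = 83.80 × 3.062 = 257 g/mol

257 g/mol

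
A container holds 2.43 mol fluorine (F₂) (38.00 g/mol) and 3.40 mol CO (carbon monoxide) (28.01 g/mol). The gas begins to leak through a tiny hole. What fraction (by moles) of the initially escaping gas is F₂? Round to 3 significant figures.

Effusion rate of each component ∝ n_i/√M_i (partial pressure × 1/√M).
So x_F₂ in the escaping gas = (n_F₂/√M_F₂) / Σ(n_i/√M_i)
= (2.43/√38.00) / (2.43/√38.00 + 3.40/√28.01) = 0.3942/(0.3942 + 0.6424) = 0.380.

0.380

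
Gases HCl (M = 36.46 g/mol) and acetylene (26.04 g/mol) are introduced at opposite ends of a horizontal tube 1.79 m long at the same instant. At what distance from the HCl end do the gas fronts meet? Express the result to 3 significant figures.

Distances travelled in equal time are proportional to diffusion rates, so d_HCl/d_C₂H₂ = √(M_C₂H₂/M_HCl) = √(26.04/36.46) = 0.8451.
With d_HCl + d_C₂H₂ = 1.79 m, d_C₂H₂ = 1.79/(1 + 0.8451) = 0.9701 m.
d_HCl = 1.79 − 0.9701 = 0.820 m.

0.820 m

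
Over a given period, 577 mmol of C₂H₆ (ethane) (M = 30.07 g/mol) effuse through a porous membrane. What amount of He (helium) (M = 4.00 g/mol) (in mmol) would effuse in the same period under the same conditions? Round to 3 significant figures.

Graham's law gives rate_He/rate_C₂H₆ = √(M_C₂H₆/M_He) = √(30.07/4.00) = √7.518 = 2.742.
So the amount for He is 577 × 2.742 = 1580 mmol.

1580 mmol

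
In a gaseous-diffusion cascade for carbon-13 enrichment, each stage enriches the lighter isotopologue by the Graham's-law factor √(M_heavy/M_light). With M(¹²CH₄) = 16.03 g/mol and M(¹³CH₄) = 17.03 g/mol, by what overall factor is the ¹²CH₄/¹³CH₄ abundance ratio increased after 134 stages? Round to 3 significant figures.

57.7

After 134 stages the ratio has grown by (√(17.03/16.03))^134 = (17.03/16.03)^(134/2).
= 1.06238^67 = 57.7.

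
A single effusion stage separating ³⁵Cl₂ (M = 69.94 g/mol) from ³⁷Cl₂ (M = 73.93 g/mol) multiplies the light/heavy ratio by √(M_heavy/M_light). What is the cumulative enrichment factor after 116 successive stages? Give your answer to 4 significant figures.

24.98

Each stage multiplies the ratio by α = √(73.93/69.94), so after 116 stages the overall factor is α^116 = (73.93/69.94)^(116/2).
= 1.05705^58 = 24.98.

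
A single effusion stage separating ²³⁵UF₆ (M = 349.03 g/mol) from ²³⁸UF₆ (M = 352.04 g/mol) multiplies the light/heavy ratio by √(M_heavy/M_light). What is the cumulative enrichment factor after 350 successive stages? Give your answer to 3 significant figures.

The single-stage factor is √(M_heavy/M_light), so 350 stages give [√(352.04/349.03)]^350 = (352.04/349.03)^(350/2).
= 1.00862^175 = 4.49.

4.49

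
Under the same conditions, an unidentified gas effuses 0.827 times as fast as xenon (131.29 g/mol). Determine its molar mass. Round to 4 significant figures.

192.0 g/mol

From Graham's law, rate_X/rate_Xe = √(M_Xe/M_X).
0.827 = √(131.29/M_X)
M_X = 131.29 / 0.827² = 131.29 / 0.6839 = 192.0 g/mol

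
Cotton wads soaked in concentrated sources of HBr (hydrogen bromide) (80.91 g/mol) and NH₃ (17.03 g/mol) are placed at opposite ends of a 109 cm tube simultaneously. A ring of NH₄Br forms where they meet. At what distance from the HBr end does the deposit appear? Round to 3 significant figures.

34.3 cm

In equal time, each gas travels a distance ∝ its rate ∝ 1/√M, so d_HBr/d_NH₃ = √(M_NH₃/M_HBr) = √(17.03/80.91) = 0.4588.
With d_HBr + d_NH₃ = 109 cm, d_NH₃ = 109/(1 + 0.4588) = 74.72 cm.
d_HBr = 109 − 74.72 = 34.3 cm.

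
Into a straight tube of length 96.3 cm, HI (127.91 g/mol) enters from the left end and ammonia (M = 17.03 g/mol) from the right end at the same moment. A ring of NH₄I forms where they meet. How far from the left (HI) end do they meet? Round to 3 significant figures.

25.7 cm

In equal time, each gas travels a distance ∝ its rate ∝ 1/√M, so d_HI/d_NH₃ = √(M_NH₃/M_HI) = √(17.03/127.91) = 0.3649.
With d_HI + d_NH₃ = 96.3 cm, d_NH₃ = 96.3/(1 + 0.3649) = 70.56 cm.
d_HI = 96.3 − 70.56 = 25.7 cm.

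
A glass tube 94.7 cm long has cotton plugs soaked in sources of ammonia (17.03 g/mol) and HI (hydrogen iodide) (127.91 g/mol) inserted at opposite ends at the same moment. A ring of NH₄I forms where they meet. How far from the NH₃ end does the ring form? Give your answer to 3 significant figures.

69.4 cm

Graham's law gives d_NH₃/d_HI = rate_NH₃/rate_HI = √(M_HI/M_NH₃) = √(127.91/17.03) = 2.741.
With d_NH₃ + d_HI = 94.7 cm, d_HI = 94.7/(1 + 2.741) = 25.32 cm.
d_NH₃ = 94.7 − 25.32 = 69.4 cm.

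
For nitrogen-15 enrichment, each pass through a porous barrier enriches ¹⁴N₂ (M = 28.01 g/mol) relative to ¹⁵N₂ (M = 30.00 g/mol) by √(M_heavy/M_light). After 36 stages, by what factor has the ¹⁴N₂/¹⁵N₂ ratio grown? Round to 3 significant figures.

The single-stage factor is √(M_heavy/M_light), so 36 stages give [√(30.00/28.01)]^36 = (30.00/28.01)^(36/2).
= 1.07105^18 = 3.44.

3.44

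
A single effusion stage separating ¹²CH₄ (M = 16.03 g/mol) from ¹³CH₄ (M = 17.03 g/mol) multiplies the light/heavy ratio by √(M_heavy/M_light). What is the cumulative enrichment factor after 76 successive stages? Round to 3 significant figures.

9.97

After 76 stages the ratio has grown by (√(17.03/16.03))^76 = (17.03/16.03)^(76/2).
= 1.06238^38 = 9.97.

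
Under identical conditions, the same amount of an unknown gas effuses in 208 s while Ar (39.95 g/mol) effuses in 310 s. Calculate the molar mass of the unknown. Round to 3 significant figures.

18.0 g/mol

From Graham's law, t_X/t_Ar = √(M_X/M_Ar).
208/310 = 0.6710 = √(M_X/39.95)
M_X = 39.95 × 0.6710² = 39.95 × 0.4502 = 18.0 g/mol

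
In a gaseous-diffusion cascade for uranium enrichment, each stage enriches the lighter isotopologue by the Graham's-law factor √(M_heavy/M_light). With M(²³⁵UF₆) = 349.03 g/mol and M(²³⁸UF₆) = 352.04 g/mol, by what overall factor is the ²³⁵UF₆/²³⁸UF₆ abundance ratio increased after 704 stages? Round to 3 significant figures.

20.5

The single-stage factor is √(M_heavy/M_light), so 704 stages give [√(352.04/349.03)]^704 = (352.04/349.03)^(704/2).
= 1.00862^352 = 20.5.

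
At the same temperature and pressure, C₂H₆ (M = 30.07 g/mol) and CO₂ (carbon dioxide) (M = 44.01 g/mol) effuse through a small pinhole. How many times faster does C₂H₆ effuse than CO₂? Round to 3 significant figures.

Using Graham's law: rate_C₂H₆/rate_CO₂ = √(M_CO₂/M_C₂H₆) = √(44.01/30.07) = √1.464 = 1.21.

1.21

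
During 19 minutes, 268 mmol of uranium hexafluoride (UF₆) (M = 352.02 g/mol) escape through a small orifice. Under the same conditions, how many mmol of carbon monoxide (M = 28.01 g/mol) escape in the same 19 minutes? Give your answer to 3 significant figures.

950 mmol

From Graham's law, rate_CO/rate_UF₆ = √(M_UF₆/M_CO) = √(352.02/28.01) = √12.57 = 3.545.
So the amount for CO is 268 × 3.545 = 950 mmol.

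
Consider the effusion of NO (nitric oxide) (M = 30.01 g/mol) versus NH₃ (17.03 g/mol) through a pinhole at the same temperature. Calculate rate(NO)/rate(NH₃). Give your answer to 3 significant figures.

Since effusion rate ∝ 1/√M, rate_NO/rate_NH₃ = √(M_NH₃/M_NO) = √(17.03/30.01) = √0.5675 = 0.753.

0.753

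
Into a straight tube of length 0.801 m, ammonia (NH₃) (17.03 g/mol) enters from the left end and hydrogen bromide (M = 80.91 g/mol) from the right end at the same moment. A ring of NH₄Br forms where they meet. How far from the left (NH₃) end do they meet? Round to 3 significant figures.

The fronts meet when d_NH₃ + d_HBr = L with d_NH₃/d_HBr = √(M_HBr/M_NH₃) (Graham's law). Here √(M_HBr/M_NH₃) = √(80.91/17.03) = 2.180.
With d_NH₃ + d_HBr = 0.801 m, d_HBr = 0.801/(1 + 2.180) = 0.2519 m.
d_NH₃ = 0.801 − 0.2519 = 0.549 m.

0.549 m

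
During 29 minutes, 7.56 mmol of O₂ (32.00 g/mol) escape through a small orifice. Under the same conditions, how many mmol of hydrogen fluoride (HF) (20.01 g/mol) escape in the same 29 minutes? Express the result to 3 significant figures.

9.56 mmol

From Graham's law, rate_HF/rate_O₂ = √(M_O₂/M_HF) = √(32.00/20.01) = √1.599 = 1.265.
So the amount for HF is 7.56 × 1.265 = 9.56 mmol.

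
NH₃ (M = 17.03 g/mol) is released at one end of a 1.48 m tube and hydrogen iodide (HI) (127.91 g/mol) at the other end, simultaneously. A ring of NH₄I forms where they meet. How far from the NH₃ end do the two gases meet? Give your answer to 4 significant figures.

1.084 m

Graham's law gives d_NH₃/d_HI = rate_NH₃/rate_HI = √(M_HI/M_NH₃) = √(127.91/17.03) = 2.741.
With d_NH₃ + d_HI = 1.48 m, d_HI = 1.48/(1 + 2.741) = 0.3957 m.
d_NH₃ = 1.48 − 0.3957 = 1.084 m.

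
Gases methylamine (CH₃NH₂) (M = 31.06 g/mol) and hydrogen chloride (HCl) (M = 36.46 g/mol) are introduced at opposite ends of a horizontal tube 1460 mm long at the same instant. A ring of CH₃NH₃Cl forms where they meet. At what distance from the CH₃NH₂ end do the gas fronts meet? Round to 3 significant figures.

759 mm

Distances travelled in equal time are proportional to diffusion rates, so d_CH₃NH₂/d_HCl = √(M_HCl/M_CH₃NH₂) = √(36.46/31.06) = 1.083.
With d_CH₃NH₂ + d_HCl = 1460 mm, d_HCl = 1460/(1 + 1.083) = 700.8 mm.
d_CH₃NH₂ = 1460 − 700.8 = 759 mm.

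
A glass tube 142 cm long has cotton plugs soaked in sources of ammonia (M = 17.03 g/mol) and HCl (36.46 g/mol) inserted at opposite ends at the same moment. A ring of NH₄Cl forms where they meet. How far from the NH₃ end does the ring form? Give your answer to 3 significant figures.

In equal time, each gas travels a distance ∝ its rate ∝ 1/√M, so d_NH₃/d_HCl = √(M_HCl/M_NH₃) = √(36.46/17.03) = 1.463.
With d_NH₃ + d_HCl = 142 cm, d_HCl = 142/(1 + 1.463) = 57.65 cm.
d_NH₃ = 142 − 57.65 = 84.4 cm.

84.4 cm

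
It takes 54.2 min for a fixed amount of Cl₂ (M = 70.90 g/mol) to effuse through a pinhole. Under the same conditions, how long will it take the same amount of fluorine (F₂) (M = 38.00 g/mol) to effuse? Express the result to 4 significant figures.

39.68 min

Graham's law gives t_F₂/t_Cl₂ = √(M_F₂/M_Cl₂) = √(38.00/70.90) = √0.5360 = 0.7321.
So the time for F₂ is 54.2 × 0.7321 = 39.68 min.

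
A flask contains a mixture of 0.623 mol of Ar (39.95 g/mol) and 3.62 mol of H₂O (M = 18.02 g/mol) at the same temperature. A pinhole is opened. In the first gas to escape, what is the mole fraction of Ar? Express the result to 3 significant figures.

Effusion rate of each component ∝ n_i/√M_i (partial pressure × 1/√M).
So x_Ar in the escaping gas = (n_Ar/√M_Ar) / Σ(n_i/√M_i)
= (0.623/√39.95) / (0.623/√39.95 + 3.62/√18.02) = 0.09857/(0.09857 + 0.8528) = 0.104.

0.104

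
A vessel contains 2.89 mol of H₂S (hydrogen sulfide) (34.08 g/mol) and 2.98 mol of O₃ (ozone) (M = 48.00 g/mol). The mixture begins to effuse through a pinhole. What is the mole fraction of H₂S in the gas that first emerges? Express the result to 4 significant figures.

Effusion rate of each component ∝ n_i/√M_i (partial pressure × 1/√M).
x_H₂S(eff) = (n_H₂S/√M_H₂S) / (n_H₂S/√M_H₂S + n_O₃/√M_O₃)
= (2.89/√34.08) / (2.89/√34.08 + 2.98/√48.00) = 0.4950/(0.4950 + 0.4301) = 0.5351.

0.5351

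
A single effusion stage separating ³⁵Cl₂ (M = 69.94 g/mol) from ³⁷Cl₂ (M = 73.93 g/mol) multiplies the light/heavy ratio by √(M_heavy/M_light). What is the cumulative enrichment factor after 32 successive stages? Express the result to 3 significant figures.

The single-stage factor is √(M_heavy/M_light), so 32 stages give [√(73.93/69.94)]^32 = (73.93/69.94)^(32/2).
= 1.05705^16 = 2.43.

2.43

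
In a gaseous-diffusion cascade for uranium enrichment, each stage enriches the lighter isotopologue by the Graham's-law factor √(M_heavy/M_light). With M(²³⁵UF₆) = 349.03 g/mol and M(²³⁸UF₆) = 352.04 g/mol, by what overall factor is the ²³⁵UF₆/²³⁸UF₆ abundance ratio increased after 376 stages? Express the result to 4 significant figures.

Overall factor = α^376 with α = √(352.04/349.03), i.e. (352.04/349.03)^(376/2).
= 1.00862^188 = 5.025.

5.025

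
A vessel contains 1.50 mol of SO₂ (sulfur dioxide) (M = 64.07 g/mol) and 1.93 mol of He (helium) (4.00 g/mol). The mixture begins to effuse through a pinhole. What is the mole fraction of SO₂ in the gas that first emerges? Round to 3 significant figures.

Rate_i ∝ x_i/√M_i (Graham's law weighted by mole fraction), so the effusate composition follows n_i/√M_i.
x_SO₂(eff) = (n_SO₂/√M_SO₂) / (n_SO₂/√M_SO₂ + n_He/√M_He)
= (1.50/√64.07) / (1.50/√64.07 + 1.93/√4.00) = 0.1874/(0.1874 + 0.9650) = 0.163.

0.163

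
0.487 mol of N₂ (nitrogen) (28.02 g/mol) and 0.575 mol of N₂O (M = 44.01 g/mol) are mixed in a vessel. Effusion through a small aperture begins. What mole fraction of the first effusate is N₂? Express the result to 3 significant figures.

0.515

Rate_i ∝ x_i/√M_i (Graham's law weighted by mole fraction), so the effusate composition follows n_i/√M_i.
x_N₂(eff) = (n_N₂/√M_N₂) / (n_N₂/√M_N₂ + n_N₂O/√M_N₂O)
= (0.487/√28.02) / (0.487/√28.02 + 0.575/√44.01) = 0.09200/(0.09200 + 0.08667) = 0.515.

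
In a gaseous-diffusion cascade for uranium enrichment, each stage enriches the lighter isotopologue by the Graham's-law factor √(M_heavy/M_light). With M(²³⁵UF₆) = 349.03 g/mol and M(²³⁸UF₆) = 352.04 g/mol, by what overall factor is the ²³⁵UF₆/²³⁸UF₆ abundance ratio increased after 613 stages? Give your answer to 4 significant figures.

13.90

Each stage multiplies the ratio by α = √(352.04/349.03), so after 613 stages the overall factor is α^613 = (352.04/349.03)^(613/2).
= 1.00862^(613/2) = 13.90.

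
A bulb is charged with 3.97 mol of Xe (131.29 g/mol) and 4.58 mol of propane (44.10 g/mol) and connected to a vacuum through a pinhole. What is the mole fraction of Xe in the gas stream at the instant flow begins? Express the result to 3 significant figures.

Rate_i ∝ x_i/√M_i (Graham's law weighted by mole fraction), so the effusate composition follows n_i/√M_i.
So x_Xe in the escaping gas = (n_Xe/√M_Xe) / Σ(n_i/√M_i)
= (3.97/√131.29) / (3.97/√131.29 + 4.58/√44.10) = 0.3465/(0.3465 + 0.6897) = 0.334.

0.334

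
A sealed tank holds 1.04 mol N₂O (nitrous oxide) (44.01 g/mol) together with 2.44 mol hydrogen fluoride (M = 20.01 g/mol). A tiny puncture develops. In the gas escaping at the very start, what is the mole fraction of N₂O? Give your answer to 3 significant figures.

Each component's effusion rate ∝ (its partial pressure)·(1/√M) ∝ n_i/√M_i.
x_N₂O(eff) = (n_N₂O/√M_N₂O) / (n_N₂O/√M_N₂O + n_HF/√M_HF)
= (1.04/√44.01) / (1.04/√44.01 + 2.44/√20.01) = 0.1568/(0.1568 + 0.5455) = 0.223.

0.223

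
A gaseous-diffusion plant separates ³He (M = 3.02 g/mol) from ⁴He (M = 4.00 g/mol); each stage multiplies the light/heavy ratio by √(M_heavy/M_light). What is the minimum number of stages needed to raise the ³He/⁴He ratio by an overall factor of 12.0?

18

With α = √(4.00/3.02) per stage, ln α = ½ ln(1.32450) = 0.1405.
Need α^N ≥ 12.0 ⇒ N ≥ ln(12.0) / ln α = 2.485 / 0.1405 = 17.68.
Minimum whole number of stages: N = 18.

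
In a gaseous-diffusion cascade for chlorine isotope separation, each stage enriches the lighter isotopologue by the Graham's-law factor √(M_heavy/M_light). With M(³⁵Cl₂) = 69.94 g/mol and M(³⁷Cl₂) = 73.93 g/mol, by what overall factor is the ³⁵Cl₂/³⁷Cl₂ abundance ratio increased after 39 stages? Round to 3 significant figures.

Overall factor = α^39 with α = √(73.93/69.94), i.e. (73.93/69.94)^(39/2).
= 1.05705^(39/2) = 2.95.

2.95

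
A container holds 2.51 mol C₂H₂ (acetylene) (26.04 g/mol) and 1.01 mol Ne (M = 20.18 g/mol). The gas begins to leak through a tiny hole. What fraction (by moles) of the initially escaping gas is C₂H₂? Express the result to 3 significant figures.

Each component's effusion rate ∝ (its partial pressure)·(1/√M) ∝ n_i/√M_i.
So x_C₂H₂ in the escaping gas = (n_C₂H₂/√M_C₂H₂) / Σ(n_i/√M_i)
= (2.51/√26.04) / (2.51/√26.04 + 1.01/√20.18) = 0.4919/(0.4919 + 0.2248) = 0.686.

0.686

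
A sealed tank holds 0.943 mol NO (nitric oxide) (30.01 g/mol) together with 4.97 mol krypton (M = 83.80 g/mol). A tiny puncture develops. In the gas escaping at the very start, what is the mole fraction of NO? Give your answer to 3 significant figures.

0.241

Effusion rate of each component ∝ n_i/√M_i (partial pressure × 1/√M).
x_NO(eff) = (n_NO/√M_NO) / (n_NO/√M_NO + n_Kr/√M_Kr)
= (0.943/√30.01) / (0.943/√30.01 + 4.97/√83.80) = 0.1721/(0.1721 + 0.5429) = 0.241.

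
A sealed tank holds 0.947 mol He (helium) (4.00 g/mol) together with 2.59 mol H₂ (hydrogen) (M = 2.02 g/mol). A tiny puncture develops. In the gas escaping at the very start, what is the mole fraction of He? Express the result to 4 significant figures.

0.2062

Effusion rate of each component ∝ n_i/√M_i (partial pressure × 1/√M).
So x_He in the escaping gas = (n_He/√M_He) / Σ(n_i/√M_i)
= (0.947/√4.00) / (0.947/√4.00 + 2.59/√2.02) = 0.4735/(0.4735 + 1.822) = 0.2062.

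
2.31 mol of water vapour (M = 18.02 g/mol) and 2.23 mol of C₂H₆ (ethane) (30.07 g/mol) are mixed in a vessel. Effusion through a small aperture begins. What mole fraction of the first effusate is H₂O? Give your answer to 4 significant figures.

The effusion rate of species i is ∝ p_i/√M_i ∝ n_i/√M_i.
x_H₂O(eff) = (n_H₂O/√M_H₂O) / (n_H₂O/√M_H₂O + n_C₂H₆/√M_C₂H₆)
= (2.31/√18.02) / (2.31/√18.02 + 2.23/√30.07) = 0.5442/(0.5442 + 0.4067) = 0.5723.

0.5723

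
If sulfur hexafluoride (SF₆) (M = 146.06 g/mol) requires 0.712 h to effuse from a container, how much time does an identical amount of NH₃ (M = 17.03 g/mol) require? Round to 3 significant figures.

From Graham's law, t_NH₃/t_SF₆ = √(M_NH₃/M_SF₆) = √(17.03/146.06) = √0.1166 = 0.3415.
So the time for NH₃ is 0.712 × 0.3415 = 0.243 h.

0.243 h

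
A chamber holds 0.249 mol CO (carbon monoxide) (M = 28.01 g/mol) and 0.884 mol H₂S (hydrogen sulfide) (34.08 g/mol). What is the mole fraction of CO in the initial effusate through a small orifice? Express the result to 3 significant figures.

0.237

Rate_i ∝ x_i/√M_i (Graham's law weighted by mole fraction), so the effusate composition follows n_i/√M_i.
x_CO(eff) = (n_CO/√M_CO) / (n_CO/√M_CO + n_H₂S/√M_H₂S)
= (0.249/√28.01) / (0.249/√28.01 + 0.884/√34.08) = 0.04705/(0.04705 + 0.1514) = 0.237.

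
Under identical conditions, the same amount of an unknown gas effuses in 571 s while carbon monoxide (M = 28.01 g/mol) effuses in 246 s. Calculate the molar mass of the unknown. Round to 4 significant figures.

150.9 g/mol

By Graham's law, t_X/t_CO = √(M_X/M_CO).
571/246 = 2.321 = √(M_X/28.01)
M_X = 28.01 × 2.321² = 28.01 × 5.388 = 150.9 g/mol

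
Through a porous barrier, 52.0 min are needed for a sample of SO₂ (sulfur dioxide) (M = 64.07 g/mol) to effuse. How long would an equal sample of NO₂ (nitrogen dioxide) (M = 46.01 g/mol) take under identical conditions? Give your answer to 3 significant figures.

Using Graham's law: t_NO₂/t_SO₂ = √(M_NO₂/M_SO₂) = √(46.01/64.07) = √0.7181 = 0.8474.
So the time for NO₂ is 52.0 × 0.8474 = 44.1 min.

44.1 min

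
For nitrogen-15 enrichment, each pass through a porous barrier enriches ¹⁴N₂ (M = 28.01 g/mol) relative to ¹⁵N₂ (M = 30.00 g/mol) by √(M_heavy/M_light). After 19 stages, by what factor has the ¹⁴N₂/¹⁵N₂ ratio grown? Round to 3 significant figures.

1.92

The single-stage factor is √(M_heavy/M_light), so 19 stages give [√(30.00/28.01)]^19 = (30.00/28.01)^(19/2).
= 1.07105^(19/2) = 1.92.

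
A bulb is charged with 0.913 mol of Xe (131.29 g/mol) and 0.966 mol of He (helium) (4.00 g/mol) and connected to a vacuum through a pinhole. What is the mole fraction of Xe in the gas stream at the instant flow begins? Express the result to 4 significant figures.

Rate_i ∝ x_i/√M_i (Graham's law weighted by mole fraction), so the effusate composition follows n_i/√M_i.
Mole fraction of Xe in the effusate = (n_Xe/√M_Xe) / (n_Xe/√M_Xe + n_He/√M_He)
= (0.913/√131.29) / (0.913/√131.29 + 0.966/√4.00) = 0.07968/(0.07968 + 0.4830) = 0.1416.

0.1416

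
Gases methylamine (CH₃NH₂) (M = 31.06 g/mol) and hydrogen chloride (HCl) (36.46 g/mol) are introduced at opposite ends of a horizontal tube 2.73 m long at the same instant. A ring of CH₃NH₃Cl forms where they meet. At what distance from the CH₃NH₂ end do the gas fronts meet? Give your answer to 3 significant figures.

In equal time, each gas travels a distance ∝ its rate ∝ 1/√M, so d_CH₃NH₂/d_HCl = √(M_HCl/M_CH₃NH₂) = √(36.46/31.06) = 1.083.
With d_CH₃NH₂ + d_HCl = 2.73 m, d_HCl = 2.73/(1 + 1.083) = 1.310 m.
d_CH₃NH₂ = 2.73 − 1.310 = 1.42 m.

1.42 m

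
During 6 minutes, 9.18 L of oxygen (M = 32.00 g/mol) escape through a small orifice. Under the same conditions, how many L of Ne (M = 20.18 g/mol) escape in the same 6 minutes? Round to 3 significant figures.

Since effusion rate ∝ 1/√M, rate_Ne/rate_O₂ = √(M_O₂/M_Ne) = √(32.00/20.18) = √1.586 = 1.259.
So the volume for Ne is 9.18 × 1.259 = 11.6 L.

11.6 L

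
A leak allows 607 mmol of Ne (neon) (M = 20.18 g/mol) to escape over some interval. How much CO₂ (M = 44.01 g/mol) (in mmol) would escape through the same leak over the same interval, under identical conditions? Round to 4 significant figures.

411.0 mmol

By Graham's law, rate_CO₂/rate_Ne = √(M_Ne/M_CO₂) = √(20.18/44.01) = √0.4585 = 0.6772.
So the amount for CO₂ is 607 × 0.6772 = 411.0 mmol.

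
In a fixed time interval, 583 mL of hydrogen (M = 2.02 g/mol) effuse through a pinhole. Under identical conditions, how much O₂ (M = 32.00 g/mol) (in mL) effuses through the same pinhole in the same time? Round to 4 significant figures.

146.5 mL

From Graham's law, rate_O₂/rate_H₂ = √(M_H₂/M_O₂) = √(2.02/32.00) = √0.06313 = 0.2512.
So the volume for O₂ is 583 × 0.2512 = 146.5 mL.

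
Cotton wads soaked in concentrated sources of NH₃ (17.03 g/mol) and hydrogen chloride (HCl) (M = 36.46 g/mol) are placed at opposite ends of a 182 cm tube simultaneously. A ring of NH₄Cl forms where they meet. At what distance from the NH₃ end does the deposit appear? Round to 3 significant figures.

108 cm

Distances travelled in equal time are proportional to diffusion rates, so d_NH₃/d_HCl = √(M_HCl/M_NH₃) = √(36.46/17.03) = 1.463.
With d_NH₃ + d_HCl = 182 cm, d_HCl = 182/(1 + 1.463) = 73.89 cm.
d_NH₃ = 182 − 73.89 = 108 cm.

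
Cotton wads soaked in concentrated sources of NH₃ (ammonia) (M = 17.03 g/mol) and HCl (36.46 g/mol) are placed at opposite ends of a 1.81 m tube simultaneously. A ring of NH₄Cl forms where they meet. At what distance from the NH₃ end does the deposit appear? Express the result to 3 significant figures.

Graham's law gives d_NH₃/d_HCl = rate_NH₃/rate_HCl = √(M_HCl/M_NH₃) = √(36.46/17.03) = 1.463.
With d_NH₃ + d_HCl = 1.81 m, d_HCl = 1.81/(1 + 1.463) = 0.7348 m.
d_NH₃ = 1.81 − 0.7348 = 1.08 m.

1.08 m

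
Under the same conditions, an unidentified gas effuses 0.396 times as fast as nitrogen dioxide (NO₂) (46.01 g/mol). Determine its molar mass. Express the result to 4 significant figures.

293.4 g/mol

Since effusion rate ∝ 1/√M, rate_X/rate_NO₂ = √(M_NO₂/M_X).
0.396 = √(46.01/M_X)
M_X = 46.01 / 0.396² = 46.01 / 0.1568 = 293.4 g/mol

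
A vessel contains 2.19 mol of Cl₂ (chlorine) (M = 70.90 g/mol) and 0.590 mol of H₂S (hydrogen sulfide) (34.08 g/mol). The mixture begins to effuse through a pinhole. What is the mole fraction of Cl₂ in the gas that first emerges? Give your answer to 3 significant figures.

0.720

The effusion rate of species i is ∝ p_i/√M_i ∝ n_i/√M_i.
x_Cl₂(eff) = (n_Cl₂/√M_Cl₂) / (n_Cl₂/√M_Cl₂ + n_H₂S/√M_H₂S)
= (2.19/√70.90) / (2.19/√70.90 + 0.590/√34.08) = 0.2601/(0.2601 + 0.1011) = 0.720.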